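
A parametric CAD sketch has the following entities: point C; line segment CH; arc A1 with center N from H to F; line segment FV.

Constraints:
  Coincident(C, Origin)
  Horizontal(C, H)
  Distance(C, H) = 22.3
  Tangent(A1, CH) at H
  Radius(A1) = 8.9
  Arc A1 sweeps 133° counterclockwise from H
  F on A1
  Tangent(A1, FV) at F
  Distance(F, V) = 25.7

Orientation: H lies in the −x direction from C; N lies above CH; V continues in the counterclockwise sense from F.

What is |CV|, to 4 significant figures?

47.44

C is at the origin; CH is horizontal with |CH| = 22.3 and H on the −x side, so H = (-22.30, 0.000). The tangent condition forces NH to be normal to CH, so N = H + (0, 8.9) = (-22.30, 8.900). On A1, H sits at bearing -90° from N; a 133° counterclockwise sweep puts F at bearing 43°, so F = N + 8.9·(cos 43°, sin 43°) = (-15.79, 14.97). Tangency of A1 to FV means the radius NF is perpendicular to FV, so FV runs along (−sin 43°, cos 43°); with |FV| = 25.7, V = (-33.32, 33.77). Then |CV| = |V − C| = 47.44.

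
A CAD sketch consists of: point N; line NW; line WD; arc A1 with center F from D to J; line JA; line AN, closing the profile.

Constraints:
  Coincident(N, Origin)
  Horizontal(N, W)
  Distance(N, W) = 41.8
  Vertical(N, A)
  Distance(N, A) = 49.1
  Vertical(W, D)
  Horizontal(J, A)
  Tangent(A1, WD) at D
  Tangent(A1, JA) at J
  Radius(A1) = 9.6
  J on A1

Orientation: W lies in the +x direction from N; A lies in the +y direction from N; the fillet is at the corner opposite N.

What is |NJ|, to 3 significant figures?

58.7

N is at the origin; N and W share the same y with |NW| = 41.8 and W on the +x side, so W = (41.8, 0.00). NA is vertical with |NA| = 49.1 and A on the +y side, so A = (0.00, 49.1). The virtual corner opposite N is at (41.8, 49.1). Tangency of A1 to WD means the radius FD is perpendicular to WD and since A1 is tangent to JA there, FJ ⟂ JA, with radius 9.6, so the center F sits 9.6 in from both sides at F = (32.2, 39.5). That places the tangent points at D = (41.8, 39.5) on WD and J = (32.2, 49.1) on JA. Then |NJ| = |J − N| = 58.7.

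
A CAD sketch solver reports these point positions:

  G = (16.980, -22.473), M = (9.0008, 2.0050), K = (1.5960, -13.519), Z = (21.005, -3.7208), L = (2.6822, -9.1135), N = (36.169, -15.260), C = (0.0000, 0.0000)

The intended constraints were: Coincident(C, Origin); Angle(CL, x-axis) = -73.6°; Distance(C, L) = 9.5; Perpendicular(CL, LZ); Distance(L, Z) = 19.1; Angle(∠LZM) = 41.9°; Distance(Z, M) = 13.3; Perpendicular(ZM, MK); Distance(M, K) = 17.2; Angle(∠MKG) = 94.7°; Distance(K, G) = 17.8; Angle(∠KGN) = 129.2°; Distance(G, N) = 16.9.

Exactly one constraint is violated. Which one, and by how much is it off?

Distance(G, N) = 16.9 — off by 3.60.

C = (0.00, 0.00) ✓; CL at -73.60° ✓; |CL| = 9.500 ✓; ∠(CL, LZ) = 90.00° ✓; |LZ| = 19.10 ✓; ∠LZM = 41.90° ✓; |ZM| = 13.30 ✓; ∠(ZM, MK) = 90.00° ✓; |MK| = 17.20 ✓; ∠MKG = 94.70° ✓; |KG| = 17.80 ✓; ∠KGN = 129.2° ✓; |GN| = 20.50 ✗.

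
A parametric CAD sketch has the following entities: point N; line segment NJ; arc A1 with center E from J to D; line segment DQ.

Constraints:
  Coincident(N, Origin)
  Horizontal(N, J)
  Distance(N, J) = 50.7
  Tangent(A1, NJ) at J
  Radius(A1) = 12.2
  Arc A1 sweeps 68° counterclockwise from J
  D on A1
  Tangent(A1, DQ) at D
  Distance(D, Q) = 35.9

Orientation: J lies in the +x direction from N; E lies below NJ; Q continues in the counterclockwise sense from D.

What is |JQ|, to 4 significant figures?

47.82

N is at the origin; N and J share the same y with |NJ| = 50.7 and J on the +x side, so J = (50.70, 0.000). Tangency of A1 to NJ means the radius EJ is perpendicular to NJ, so E = J + (0, -12.2) = (50.70, -12.20). On A1, J sits at bearing 90° from E; a 68° counterclockwise sweep puts D at bearing 158°, so D = E + 12.2·(cos 158°, sin 158°) = (39.39, -7.630). A1 meets DQ tangentially, so ED is at right angles to DQ, so DQ runs along (−sin 158°, cos 158°); with |DQ| = 35.9, Q = (25.94, -40.92). Then |JQ| = |Q − J| = 47.82.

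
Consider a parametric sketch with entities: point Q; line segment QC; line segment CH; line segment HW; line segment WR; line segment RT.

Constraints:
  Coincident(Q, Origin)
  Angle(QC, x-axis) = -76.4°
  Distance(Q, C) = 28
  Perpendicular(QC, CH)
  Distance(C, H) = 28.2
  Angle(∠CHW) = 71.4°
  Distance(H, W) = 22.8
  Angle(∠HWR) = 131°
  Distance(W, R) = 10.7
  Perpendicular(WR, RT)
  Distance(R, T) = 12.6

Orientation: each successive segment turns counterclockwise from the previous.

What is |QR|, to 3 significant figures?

11.3

∠CHW = 71.4° gives HW at 122° from the x-axis; with |HW| = 22.8, W = (21.8, -1.29). ∠HWR = 131.0° gives WR at 171° from the x-axis; with |WR| = 10.7, R = (11.3, 0.346). Then |QR| = |R − Q| = 11.3.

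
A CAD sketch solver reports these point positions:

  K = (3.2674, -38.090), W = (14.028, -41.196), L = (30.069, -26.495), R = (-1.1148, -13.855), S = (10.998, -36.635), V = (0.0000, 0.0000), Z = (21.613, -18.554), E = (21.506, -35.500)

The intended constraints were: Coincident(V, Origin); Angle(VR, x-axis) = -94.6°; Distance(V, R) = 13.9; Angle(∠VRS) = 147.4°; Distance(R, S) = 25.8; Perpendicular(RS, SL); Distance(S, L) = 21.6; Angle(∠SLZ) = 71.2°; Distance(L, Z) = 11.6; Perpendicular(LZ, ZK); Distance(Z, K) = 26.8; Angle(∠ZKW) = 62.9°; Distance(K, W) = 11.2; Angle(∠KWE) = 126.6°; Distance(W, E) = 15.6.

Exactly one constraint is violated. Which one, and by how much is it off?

Distance(W, E) = 15.6 — off by 6.20.

V = (0.00, 0.00) ✓; VR at -94.60° ✓; |VR| = 13.90 ✓; ∠VRS = 147.4° ✓; |RS| = 25.80 ✓; ∠(RS, SL) = 90.00° ✓; |SL| = 21.60 ✓; ∠SLZ = 71.20° ✓; |LZ| = 11.60 ✓; ∠(LZ, ZK) = 90.00° ✓; |ZK| = 26.80 ✓; ∠ZKW = 62.90° ✓; |KW| = 11.20 ✓; ∠KWE = 126.6° ✓; |WE| = 9.400 ✗.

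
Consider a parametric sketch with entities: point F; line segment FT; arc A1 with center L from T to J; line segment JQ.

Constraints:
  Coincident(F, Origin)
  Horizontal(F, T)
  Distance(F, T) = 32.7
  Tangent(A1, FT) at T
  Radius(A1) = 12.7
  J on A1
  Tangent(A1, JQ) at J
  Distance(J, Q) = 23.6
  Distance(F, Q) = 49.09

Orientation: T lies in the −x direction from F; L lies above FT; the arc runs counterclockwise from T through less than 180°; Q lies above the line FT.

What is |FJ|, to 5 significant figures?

27.106

Checks: |LJ| = 12.70 ✓; ∠(LJ, JQ) = 90.00° ✓; |JQ| = 23.60 ✓; |FQ| = 49.09 ✓.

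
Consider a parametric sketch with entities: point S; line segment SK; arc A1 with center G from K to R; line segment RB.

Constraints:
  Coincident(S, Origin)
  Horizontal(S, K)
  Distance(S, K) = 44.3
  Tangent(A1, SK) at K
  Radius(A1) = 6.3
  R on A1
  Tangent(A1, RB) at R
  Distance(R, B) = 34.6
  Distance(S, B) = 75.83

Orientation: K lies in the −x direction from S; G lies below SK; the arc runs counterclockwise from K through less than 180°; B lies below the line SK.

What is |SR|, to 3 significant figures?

49.6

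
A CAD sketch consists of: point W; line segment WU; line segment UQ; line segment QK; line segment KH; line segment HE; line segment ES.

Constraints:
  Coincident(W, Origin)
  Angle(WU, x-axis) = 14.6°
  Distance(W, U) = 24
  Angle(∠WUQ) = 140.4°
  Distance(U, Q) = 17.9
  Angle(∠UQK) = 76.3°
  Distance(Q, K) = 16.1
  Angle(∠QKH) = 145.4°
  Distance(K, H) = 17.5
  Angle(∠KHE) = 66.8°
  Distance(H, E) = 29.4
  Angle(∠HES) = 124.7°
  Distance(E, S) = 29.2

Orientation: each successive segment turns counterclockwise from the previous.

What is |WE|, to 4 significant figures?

18.88

∠QKH = 145.4° gives KH at -167.5° from the x-axis; with |KH| = 17.5, H = (1.693, 22.84). ∠KHE = 66.8° gives HE at -54.30° from the x-axis; with |HE| = 29.4, E = (18.85, -1.038). Then |WE| = |E − W| = 18.88.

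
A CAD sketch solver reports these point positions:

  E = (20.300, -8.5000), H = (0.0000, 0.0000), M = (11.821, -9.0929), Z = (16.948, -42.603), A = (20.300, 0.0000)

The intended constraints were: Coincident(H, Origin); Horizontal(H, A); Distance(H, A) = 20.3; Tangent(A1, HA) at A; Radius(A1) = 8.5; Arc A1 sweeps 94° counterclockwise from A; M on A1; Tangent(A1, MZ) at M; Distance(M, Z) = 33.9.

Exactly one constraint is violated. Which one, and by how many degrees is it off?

Tangent(A1, MZ) at M — off by 4.70°.

H = (0.00, 0.00) ✓; H.y = 0.00, A.y = 0.00 ✓; |HA| = 20.30 ✓; ∠(EA, AH) = 90.00° ✓; |EA| = 8.500 ✓; bearing(E→M) − bearing(E→A) = 94.00° ✓; |EM| = 8.500 ✓; ∠(EM, MZ) = 85.30° ✗; |MZ| = 33.90 ✓.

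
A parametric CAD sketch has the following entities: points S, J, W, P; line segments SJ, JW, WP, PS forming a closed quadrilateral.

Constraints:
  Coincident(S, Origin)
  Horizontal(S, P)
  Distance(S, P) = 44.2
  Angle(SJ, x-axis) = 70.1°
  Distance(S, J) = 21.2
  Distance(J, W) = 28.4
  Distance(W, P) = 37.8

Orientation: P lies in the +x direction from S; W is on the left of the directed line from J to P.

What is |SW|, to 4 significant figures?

47.09

S is at the origin; S and P share the same y with |SP| = 44.2 and P in +x, so P = (44.2, 0). SJ runs at 70.1° with |SJ| = 21.2, so J = (7.216, 19.93). W is determined by |JW| = 28.4 and |WP| = 37.8 together: it lies at the intersection of circle(J, 28.4) and circle(P, 37.8). With |JP| = 42.01, the foot of the radical line on JP is 13.60 from J and the perpendicular offset is √(28.4² − 13.60²) = 24.93. Taking the left-of-JP solution: W = (31.02, 35.43).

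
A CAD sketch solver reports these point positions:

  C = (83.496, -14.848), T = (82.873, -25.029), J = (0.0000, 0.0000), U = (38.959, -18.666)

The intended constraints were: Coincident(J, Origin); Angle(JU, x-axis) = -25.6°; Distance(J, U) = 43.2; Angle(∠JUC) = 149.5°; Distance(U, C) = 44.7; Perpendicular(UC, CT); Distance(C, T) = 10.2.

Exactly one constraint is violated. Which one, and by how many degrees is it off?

Perpendicular(UC, CT) — off by 8.40°.

J = (0.00, 0.00) ✓; JU at -25.60° ✓; |JU| = 43.20 ✓; ∠JUC = 149.5° ✓; |UC| = 44.70 ✓; ∠(UC, CT) = 98.40° ✗; |CT| = 10.20 ✓.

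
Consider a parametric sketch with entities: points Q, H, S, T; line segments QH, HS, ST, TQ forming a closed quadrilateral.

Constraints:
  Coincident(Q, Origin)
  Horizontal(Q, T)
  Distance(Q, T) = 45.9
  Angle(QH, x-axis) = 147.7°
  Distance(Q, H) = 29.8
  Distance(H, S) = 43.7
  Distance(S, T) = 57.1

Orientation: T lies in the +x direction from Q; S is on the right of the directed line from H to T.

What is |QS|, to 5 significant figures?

24.223

Checks: |HS| = 43.70 ✓; |ST| = 57.10 ✓.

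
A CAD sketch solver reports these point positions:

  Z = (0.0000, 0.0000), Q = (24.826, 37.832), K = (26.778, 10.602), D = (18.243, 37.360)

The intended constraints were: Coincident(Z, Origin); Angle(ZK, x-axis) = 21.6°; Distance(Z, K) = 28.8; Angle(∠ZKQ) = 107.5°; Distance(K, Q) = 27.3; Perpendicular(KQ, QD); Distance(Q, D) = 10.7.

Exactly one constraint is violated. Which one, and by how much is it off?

Distance(Q, D) = 10.7 — off by 4.10.

Z = (0.00, 0.00) ✓; ZK at 21.60° ✓; |ZK| = 28.80 ✓; ∠ZKQ = 107.5° ✓; |KQ| = 27.30 ✓; ∠(KQ, QD) = 90.00° ✓; |QD| = 6.600 ✗.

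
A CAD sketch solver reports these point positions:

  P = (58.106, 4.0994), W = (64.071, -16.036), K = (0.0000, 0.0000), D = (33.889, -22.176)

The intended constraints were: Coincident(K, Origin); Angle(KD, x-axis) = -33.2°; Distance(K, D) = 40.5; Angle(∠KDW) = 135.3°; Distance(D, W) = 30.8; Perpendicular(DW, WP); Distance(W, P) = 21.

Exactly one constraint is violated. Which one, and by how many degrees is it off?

Perpendicular(DW, WP) — off by 5.00°.

K = (0.00, 0.00) ✓; KD at -33.20° ✓; |KD| = 40.50 ✓; ∠KDW = 135.3° ✓; |DW| = 30.80 ✓; ∠(DW, WP) = 95.00° ✗; |WP| = 21.00 ✓.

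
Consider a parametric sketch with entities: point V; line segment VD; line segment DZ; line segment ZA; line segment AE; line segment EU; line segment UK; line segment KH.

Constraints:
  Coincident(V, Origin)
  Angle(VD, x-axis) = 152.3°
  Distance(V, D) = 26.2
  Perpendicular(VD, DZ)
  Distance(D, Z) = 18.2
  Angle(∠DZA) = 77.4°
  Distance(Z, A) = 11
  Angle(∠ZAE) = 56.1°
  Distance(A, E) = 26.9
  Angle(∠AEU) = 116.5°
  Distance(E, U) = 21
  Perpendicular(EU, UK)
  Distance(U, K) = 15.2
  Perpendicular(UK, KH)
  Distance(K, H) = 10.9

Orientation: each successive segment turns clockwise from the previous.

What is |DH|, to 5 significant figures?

19.911

EU ⟂ UK, so UK runs at 42.300°; with |UK| = 15.2, K = (-35.122, 39.616). The perpendicularity gives KH at right angles to UK, so KH runs at -47.700°; with |KH| = 10.9, H = (-27.787, 31.554). Then |DH| = |H − D| = 19.911.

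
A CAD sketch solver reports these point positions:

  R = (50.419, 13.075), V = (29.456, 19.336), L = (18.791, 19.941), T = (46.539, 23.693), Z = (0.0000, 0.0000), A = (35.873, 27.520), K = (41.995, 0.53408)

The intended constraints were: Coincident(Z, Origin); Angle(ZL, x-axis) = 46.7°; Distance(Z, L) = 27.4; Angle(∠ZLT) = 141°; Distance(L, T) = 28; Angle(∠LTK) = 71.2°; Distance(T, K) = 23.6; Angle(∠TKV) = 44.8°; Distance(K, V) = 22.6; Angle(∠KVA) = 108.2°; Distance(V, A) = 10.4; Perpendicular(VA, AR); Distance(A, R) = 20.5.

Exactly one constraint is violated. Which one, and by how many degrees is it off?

Perpendicular(VA, AR) — off by 6.70°.

Z = (0.00, 0.00) ✓; ZL at 46.70° ✓; |ZL| = 27.40 ✓; ∠ZLT = 141.0° ✓; |LT| = 28.00 ✓; ∠LTK = 71.20° ✓; |TK| = 23.60 ✓; ∠TKV = 44.80° ✓; |KV| = 22.60 ✓; ∠KVA = 108.2° ✓; |VA| = 10.40 ✓; ∠(VA, AR) = 96.70° ✗; |AR| = 20.50 ✓.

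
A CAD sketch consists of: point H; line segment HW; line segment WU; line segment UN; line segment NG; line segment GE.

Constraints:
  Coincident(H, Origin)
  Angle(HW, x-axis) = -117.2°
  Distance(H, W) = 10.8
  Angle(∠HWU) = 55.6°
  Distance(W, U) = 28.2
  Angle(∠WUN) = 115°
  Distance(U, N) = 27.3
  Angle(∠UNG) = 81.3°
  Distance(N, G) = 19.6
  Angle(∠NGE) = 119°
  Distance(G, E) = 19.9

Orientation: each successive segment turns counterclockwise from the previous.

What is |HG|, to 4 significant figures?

25.98

H is at the origin; HW runs at -117.2° with length 10.8, so W = (-4.937, -9.606). ∠HWU = 55.6° gives WU at 7.200° from the x-axis; with |WU| = 28.2, U = (23.04, -6.071). ∠WUN = 115.0° gives UN at 72.20° from the x-axis; with |UN| = 27.3, N = (31.39, 19.92). ∠UNG = 81.3° gives NG at 170.9° from the x-axis; with |NG| = 19.6, G = (12.03, 23.02). Then |HG| = |G − H| = 25.98.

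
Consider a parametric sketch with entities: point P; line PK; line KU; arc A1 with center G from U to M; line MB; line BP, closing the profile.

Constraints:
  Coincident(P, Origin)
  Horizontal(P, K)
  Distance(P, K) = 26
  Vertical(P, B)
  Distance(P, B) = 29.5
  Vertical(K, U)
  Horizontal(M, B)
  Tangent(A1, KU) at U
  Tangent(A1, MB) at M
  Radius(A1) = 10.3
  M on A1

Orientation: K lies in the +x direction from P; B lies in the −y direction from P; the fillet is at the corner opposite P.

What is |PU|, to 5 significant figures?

32.321

P is at the origin; PK is horizontal with |PK| = 26.0 and K on the +x side, so K = (26.000, 0.0000). PB is vertical with |PB| = 29.5 and B on the −y side, so B = (0.0000, -29.500). The virtual corner opposite P is at (26.000, -29.500). Since A1 is tangent to KU there, GU ⟂ KU and since A1 is tangent to MB there, GM ⟂ MB, with radius 10.3, so the center G sits 10.3 in from both sides at G = (15.700, -19.200). That places the tangent points at U = (26.000, -19.200) on KU and M = (15.700, -29.500) on MB. Then |PU| = |U − P| = 32.321.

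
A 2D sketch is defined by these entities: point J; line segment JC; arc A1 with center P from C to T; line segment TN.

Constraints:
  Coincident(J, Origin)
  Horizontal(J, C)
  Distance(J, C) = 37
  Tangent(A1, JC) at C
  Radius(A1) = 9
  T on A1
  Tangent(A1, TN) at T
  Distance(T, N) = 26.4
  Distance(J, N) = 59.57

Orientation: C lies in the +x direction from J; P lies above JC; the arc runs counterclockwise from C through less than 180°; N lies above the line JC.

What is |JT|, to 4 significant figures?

46.65

Checks: ∠(PC, CJ) = 90.00° ✓; |PT| = 9.000 ✓; ∠(PT, TN) = 90.00° ✓; |TN| = 26.40 ✓; |JN| = 59.57 ✓.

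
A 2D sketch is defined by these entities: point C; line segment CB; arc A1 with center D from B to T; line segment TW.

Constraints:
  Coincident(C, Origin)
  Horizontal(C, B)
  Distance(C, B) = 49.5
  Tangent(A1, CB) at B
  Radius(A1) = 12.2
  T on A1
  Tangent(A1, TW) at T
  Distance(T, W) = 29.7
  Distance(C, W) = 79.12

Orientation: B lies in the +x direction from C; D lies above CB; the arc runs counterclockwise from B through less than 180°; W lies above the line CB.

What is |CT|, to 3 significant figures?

61.7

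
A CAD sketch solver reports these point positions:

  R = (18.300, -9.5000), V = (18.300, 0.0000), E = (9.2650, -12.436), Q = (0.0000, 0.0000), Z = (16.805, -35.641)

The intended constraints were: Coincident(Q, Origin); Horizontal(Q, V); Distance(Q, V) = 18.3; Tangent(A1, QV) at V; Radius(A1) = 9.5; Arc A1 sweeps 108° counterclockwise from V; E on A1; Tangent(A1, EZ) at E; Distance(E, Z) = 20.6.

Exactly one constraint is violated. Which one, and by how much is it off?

Distance(E, Z) = 20.6 — off by 3.80.

Q = (0.00, 0.00) ✓; Q.y = 0.00, V.y = 0.00 ✓; |QV| = 18.30 ✓; ∠(RV, VQ) = 90.00° ✓; |RV| = 9.500 ✓; bearing(R→E) − bearing(R→V) = 108.0° ✓; |RE| = 9.500 ✓; ∠(RE, EZ) = 90.00° ✓; |EZ| = 24.40 ✗.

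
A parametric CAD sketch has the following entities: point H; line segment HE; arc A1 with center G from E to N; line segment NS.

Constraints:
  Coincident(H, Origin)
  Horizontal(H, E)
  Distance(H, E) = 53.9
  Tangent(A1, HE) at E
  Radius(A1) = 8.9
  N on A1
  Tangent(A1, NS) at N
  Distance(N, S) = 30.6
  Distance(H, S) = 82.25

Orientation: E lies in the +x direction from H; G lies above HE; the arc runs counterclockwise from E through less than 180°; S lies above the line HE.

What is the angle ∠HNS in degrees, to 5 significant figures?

121.48°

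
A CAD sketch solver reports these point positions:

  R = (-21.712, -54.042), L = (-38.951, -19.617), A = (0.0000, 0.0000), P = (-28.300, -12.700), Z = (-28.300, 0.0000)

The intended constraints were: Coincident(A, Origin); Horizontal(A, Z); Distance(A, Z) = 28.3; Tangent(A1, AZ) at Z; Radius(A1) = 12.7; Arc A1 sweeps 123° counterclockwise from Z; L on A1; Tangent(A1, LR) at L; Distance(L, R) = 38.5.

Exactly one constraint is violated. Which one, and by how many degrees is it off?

Tangent(A1, LR) at L — off by 6.40°.

A = (0.00, 0.00) ✓; A.y = 0.00, Z.y = 0.00 ✓; |AZ| = 28.30 ✓; ∠(PZ, ZA) = 90.00° ✓; |PZ| = 12.70 ✓; bearing(P→L) − bearing(P→Z) = 123.0° ✓; |PL| = 12.70 ✓; ∠(PL, LR) = 96.40° ✗; |LR| = 38.50 ✓.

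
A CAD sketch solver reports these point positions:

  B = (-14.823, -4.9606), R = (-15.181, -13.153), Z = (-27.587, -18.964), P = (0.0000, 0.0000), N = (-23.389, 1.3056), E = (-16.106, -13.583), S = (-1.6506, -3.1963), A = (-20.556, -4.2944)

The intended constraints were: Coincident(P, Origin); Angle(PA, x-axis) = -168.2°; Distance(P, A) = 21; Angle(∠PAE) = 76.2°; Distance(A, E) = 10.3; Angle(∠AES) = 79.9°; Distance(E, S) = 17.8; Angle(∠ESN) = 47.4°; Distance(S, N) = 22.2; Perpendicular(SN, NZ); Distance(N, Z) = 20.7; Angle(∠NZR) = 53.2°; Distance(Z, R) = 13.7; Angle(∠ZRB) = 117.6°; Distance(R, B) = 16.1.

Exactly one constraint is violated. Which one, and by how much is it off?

Distance(R, B) = 16.1 — off by 7.90.

P = (0.00, 0.00) ✓; PA at -168.2° ✓; |PA| = 21.00 ✓; ∠PAE = 76.20° ✓; |AE| = 10.30 ✓; ∠AES = 79.90° ✓; |ES| = 17.80 ✓; ∠ESN = 47.40° ✓; |SN| = 22.20 ✓; ∠(SN, NZ) = 90.00° ✓; |NZ| = 20.70 ✓; ∠NZR = 53.20° ✓; |ZR| = 13.70 ✓; ∠ZRB = 117.6° ✓; |RB| = 8.200 ✗.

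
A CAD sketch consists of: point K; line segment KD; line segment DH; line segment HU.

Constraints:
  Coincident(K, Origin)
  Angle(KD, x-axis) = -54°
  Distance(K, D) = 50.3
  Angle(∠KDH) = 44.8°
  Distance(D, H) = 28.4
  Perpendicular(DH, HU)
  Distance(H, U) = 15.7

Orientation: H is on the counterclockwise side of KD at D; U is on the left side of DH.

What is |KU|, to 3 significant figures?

21.0

∠KDH = 44.8°, so DH runs at -54.0° + (180° − 44.8°) = 81.2° from the x-axis; with |DH| = 28.4, H = D + 28.4·(cos 81.2°, sin 81.2°) = (33.9, -12.6). The perpendicularity gives HU at right angles to DH; with |HU| = 15.7 on the left of DH, U = H + 15.7·(-0.988, 0.153) = (18.4, -10.2). Then |KU| = |U − K| = 21.0.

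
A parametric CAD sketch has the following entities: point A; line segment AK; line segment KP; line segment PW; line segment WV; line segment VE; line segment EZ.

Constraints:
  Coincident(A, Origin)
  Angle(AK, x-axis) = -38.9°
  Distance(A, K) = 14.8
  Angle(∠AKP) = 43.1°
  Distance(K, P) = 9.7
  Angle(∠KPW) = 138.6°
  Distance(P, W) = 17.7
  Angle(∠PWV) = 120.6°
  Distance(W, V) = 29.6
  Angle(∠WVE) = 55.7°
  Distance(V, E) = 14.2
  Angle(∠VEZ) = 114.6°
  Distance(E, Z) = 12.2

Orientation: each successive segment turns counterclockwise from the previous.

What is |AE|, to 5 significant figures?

20.888

A is at the origin; AK runs at -38.9° with length 14.8, so K = (11.518, -9.2939). ∠AKP = 43.1° gives KP at 98.000° from the x-axis; with |KP| = 9.7, P = (10.168, 0.31175). ∠KPW = 138.6° gives PW at 139.40° from the x-axis; with |PW| = 17.7, W = (-3.2711, 11.830). ∠PWV = 120.6° gives WV at -161.20° from the x-axis; with |WV| = 29.6, V = (-31.292, 2.2914). ∠WVE = 55.7° gives VE at -36.900° from the x-axis; with |VE| = 14.2, E = (-19.936, -6.2346). Then |AE| = |E − A| = 20.888.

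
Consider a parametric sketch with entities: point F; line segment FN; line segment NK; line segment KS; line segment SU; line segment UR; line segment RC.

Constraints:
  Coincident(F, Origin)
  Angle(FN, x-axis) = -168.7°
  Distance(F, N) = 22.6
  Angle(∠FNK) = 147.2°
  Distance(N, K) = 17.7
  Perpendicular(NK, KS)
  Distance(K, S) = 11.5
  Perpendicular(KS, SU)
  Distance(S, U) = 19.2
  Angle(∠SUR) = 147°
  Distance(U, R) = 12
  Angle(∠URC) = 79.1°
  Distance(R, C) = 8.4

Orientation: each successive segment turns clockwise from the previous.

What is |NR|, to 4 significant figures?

12.58

The perpendicularity gives SU at right angles to KS, so SU runs at -21.50°; with |SU| = 19.2, U = (-16.55, 5.722). ∠SUR = 147.0° gives UR at -54.50° from the x-axis; with |UR| = 12.0, R = (-9.583, -4.048). Then |NR| = |R − N| = 12.58.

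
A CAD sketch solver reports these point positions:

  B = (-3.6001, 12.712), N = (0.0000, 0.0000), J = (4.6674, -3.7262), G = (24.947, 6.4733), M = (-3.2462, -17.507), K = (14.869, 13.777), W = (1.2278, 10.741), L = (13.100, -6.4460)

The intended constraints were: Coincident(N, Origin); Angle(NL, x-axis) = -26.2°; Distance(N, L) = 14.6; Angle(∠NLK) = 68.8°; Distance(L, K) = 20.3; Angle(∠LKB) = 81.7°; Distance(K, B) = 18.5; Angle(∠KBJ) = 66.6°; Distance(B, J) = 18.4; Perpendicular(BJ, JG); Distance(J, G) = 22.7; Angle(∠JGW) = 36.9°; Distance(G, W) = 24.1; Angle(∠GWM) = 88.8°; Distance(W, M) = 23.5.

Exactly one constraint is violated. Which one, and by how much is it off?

Distance(W, M) = 23.5 — off by 5.10.

N = (0.00, 0.00) ✓; NL at -26.20° ✓; |NL| = 14.60 ✓; ∠NLK = 68.80° ✓; |LK| = 20.30 ✓; ∠LKB = 81.70° ✓; |KB| = 18.50 ✓; ∠KBJ = 66.60° ✓; |BJ| = 18.40 ✓; ∠(BJ, JG) = 90.00° ✓; |JG| = 22.70 ✓; ∠JGW = 36.90° ✓; |GW| = 24.10 ✓; ∠GWM = 88.80° ✓; |WM| = 28.60 ✗.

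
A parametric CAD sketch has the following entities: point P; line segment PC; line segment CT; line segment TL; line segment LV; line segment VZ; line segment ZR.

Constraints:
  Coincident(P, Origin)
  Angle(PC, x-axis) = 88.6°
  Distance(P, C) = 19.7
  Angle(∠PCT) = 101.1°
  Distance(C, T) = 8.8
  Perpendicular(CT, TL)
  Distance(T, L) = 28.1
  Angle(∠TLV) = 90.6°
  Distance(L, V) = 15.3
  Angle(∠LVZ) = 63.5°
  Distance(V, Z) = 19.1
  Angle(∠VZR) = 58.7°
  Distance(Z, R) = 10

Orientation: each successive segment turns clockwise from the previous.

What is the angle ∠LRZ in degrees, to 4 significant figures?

157.3°

P is at the origin; PC runs at 88.6° with length 19.7, so C = (0.4813, 19.69). ∠PCT = 101.1° gives CT at 9.700° from the x-axis; with |CT| = 8.8, T = (9.156, 21.18). CT ⟂ TL, so TL runs at -80.30°; with |TL| = 28.1, L = (13.89, -6.521). ∠TLV = 90.6° gives LV at -169.7° from the x-axis; with |LV| = 15.3, V = (-1.163, -9.257). ∠LVZ = 63.5° gives VZ at 73.80° from the x-axis; with |VZ| = 19.1, Z = (4.165, 9.084). ∠VZR = 58.7° gives ZR at -47.50° from the x-axis; with |ZR| = 10.0, R = (10.92, 1.712). Then cos ∠LRZ = RL·RZ / (|RL||RZ|), giving 157.3°.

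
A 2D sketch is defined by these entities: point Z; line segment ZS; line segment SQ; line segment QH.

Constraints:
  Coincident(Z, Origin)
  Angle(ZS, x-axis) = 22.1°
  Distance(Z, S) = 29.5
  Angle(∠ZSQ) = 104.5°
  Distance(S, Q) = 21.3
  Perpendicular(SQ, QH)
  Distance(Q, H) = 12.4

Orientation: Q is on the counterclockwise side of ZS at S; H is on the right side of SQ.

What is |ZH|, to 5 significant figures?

50.006

∠ZSQ = 104.5°, so SQ runs at 22.1° + (180° − 104.5°) = 97.600° from the x-axis; with |SQ| = 21.3, Q = S + 21.3·(cos 97.600°, sin 97.600°) = (24.516, 32.212). SQ is perpendicular to QH; with |QH| = 12.4 on the right of SQ, H = Q + 12.4·(0.99122, 0.13226) = (36.807, 33.851). Then |ZH| = |H − Z| = 50.006.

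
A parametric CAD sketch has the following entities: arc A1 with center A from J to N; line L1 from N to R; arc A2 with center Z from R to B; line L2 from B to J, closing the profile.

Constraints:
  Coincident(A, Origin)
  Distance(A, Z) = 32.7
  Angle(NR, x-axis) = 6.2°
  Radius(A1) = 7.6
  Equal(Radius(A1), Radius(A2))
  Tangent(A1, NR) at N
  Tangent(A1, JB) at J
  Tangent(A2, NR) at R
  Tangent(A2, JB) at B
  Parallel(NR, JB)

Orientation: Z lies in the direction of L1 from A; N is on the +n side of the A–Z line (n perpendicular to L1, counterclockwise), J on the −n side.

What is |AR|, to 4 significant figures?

33.57

The slot axis is L1's direction at 6.2°, so u = (cos 6.2°, sin 6.2°) = (0.9942, 0.1080) and n = (−sin 6.2°, cos 6.2°) = (-0.1080, 0.9942). A is at the origin and Z lies 32.7 along u from A, so Z = 32.7·u = (32.51, 3.532). Tangency of A1 to both parallel lines with radius 7.6 puts N and J at A ± 7.6·n: N = (-0.8208, 7.556), J = (0.8208, -7.556). Equal radii place R and B the same way about Z: R = Z + 7.6·n = (31.69, 11.09), B = Z − 7.6·n = (33.33, -4.024). Then |AR| = |R − A| = 33.57.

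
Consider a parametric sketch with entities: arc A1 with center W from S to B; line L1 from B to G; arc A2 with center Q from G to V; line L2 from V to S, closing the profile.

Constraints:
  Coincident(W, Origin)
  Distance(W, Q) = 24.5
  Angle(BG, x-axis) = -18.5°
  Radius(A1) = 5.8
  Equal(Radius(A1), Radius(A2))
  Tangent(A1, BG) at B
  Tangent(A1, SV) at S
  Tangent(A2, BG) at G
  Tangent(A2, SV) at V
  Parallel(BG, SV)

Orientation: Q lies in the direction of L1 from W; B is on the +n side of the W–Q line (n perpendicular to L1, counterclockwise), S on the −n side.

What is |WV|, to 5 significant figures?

25.177

The slot axis is L1's direction at -18.5°, so u = (cos -18.5°, sin -18.5°) = (0.94832, -0.31730) and n = (−sin -18.5°, cos -18.5°) = (0.31730, 0.94832). W is at the origin and Q lies 24.5 along u from W, so Q = 24.5·u = (23.234, -7.7740). Tangency of A1 to both parallel lines with radius 5.8 puts B and S at W ± 5.8·n: B = (1.8404, 5.5003), S = (-1.8404, -5.5003). Equal radii place G and V the same way about Q: G = Q + 5.8·n = (25.074, -2.2737), V = Q − 5.8·n = (21.394, -13.274). Then |WV| = |V − W| = 25.177.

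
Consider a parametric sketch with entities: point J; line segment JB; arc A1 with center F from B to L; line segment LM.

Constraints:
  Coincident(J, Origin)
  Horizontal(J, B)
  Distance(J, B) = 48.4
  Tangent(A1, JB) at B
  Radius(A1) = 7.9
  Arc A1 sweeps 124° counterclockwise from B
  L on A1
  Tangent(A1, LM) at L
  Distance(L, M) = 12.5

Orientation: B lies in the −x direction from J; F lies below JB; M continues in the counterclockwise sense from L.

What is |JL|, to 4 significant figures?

56.31

Tangency of A1 to JB means the radius FB is perpendicular to JB, so F = B + (0, -7.9) = (-48.40, -7.900). On A1, B sits at bearing 90° from F; a 124° counterclockwise sweep puts L at bearing 214°, so L = F + 7.9·(cos 214°, sin 214°) = (-54.95, -12.32). Then |JL| = |L − J| = 56.31.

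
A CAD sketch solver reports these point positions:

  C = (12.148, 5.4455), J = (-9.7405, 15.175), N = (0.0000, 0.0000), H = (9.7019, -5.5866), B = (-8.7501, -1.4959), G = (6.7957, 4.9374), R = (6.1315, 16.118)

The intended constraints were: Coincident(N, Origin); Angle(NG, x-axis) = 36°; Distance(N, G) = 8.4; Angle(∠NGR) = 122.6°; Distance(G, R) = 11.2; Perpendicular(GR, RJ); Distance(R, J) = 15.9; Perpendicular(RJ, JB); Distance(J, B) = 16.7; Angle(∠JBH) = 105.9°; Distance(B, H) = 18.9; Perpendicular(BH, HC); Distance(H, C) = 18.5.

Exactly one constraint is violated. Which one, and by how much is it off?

Distance(H, C) = 18.5 — off by 7.20.

N = (0.00, 0.00) ✓; NG at 36.00° ✓; |NG| = 8.400 ✓; ∠NGR = 122.6° ✓; |GR| = 11.20 ✓; ∠(GR, RJ) = 90.00° ✓; |RJ| = 15.90 ✓; ∠(RJ, JB) = 90.00° ✓; |JB| = 16.70 ✓; ∠JBH = 105.9° ✓; |BH| = 18.90 ✓; ∠(BH, HC) = 90.00° ✓; |HC| = 11.30 ✗.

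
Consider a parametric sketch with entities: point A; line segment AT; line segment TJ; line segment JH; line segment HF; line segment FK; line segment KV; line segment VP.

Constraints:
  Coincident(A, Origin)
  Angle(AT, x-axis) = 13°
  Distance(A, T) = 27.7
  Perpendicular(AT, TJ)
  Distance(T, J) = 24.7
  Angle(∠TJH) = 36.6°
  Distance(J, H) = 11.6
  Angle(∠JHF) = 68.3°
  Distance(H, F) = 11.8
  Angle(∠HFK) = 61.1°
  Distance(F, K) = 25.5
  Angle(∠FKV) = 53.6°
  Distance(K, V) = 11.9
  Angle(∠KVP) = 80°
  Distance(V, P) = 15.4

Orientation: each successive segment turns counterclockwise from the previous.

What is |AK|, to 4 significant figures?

45.31

A is at the origin; AT runs at 13.0° with length 27.7, so T = (26.99, 6.231). AT is perpendicular to TJ, so TJ runs at 103.0°; with |TJ| = 24.7, J = (21.43, 30.30). ∠TJH = 36.6° gives JH at -113.6° from the x-axis; with |JH| = 11.6, H = (16.79, 19.67). ∠JHF = 68.3° gives HF at -1.900° from the x-axis; with |HF| = 11.8, F = (28.58, 19.28). ∠HFK = 61.1° gives FK at 117.0° from the x-axis; with |FK| = 25.5, K = (17.01, 42.00). Then |AK| = |K − A| = 45.31.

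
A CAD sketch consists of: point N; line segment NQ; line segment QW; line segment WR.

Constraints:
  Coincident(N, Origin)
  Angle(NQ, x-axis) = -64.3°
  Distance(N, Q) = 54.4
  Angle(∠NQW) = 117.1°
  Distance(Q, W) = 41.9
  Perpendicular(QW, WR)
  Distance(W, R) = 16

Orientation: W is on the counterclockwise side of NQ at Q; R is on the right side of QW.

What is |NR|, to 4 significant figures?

92.72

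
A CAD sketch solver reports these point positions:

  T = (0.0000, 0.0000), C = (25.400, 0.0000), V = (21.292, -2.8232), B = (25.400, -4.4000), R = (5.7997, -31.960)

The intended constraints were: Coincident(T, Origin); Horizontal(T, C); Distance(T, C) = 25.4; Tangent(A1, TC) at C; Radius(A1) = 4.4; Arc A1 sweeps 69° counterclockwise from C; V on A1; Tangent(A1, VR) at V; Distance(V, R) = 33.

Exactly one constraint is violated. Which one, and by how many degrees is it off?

Tangent(A1, VR) at V — off by 7.00°.

T = (0.00, 0.00) ✓; T.y = 0.00, C.y = 0.00 ✓; |TC| = 25.40 ✓; ∠(BC, CT) = 90.00° ✓; |BC| = 4.400 ✓; bearing(B→V) − bearing(B→C) = 69.00° ✓; |BV| = 4.400 ✓; ∠(BV, VR) = 97.00° ✗; |VR| = 33.00 ✓.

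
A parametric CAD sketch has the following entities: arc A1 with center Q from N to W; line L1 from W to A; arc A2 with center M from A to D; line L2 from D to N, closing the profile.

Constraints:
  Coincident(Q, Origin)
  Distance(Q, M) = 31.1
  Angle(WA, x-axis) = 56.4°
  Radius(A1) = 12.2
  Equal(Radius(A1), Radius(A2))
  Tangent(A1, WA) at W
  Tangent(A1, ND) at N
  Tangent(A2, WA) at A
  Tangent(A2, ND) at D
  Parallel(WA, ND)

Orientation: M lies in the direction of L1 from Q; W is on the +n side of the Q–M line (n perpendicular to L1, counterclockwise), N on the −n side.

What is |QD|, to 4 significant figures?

33.41

The slot axis is L1's direction at 56.4°, so u = (cos 56.4°, sin 56.4°) = (0.5534, 0.8329) and n = (−sin 56.4°, cos 56.4°) = (-0.8329, 0.5534). Q is at the origin and M lies 31.1 along u from Q, so M = 31.1·u = (17.21, 25.90). Tangency of A1 to both parallel lines with radius 12.2 puts W and N at Q ± 12.2·n: W = (-10.16, 6.751), N = (10.16, -6.751). Equal radii place A and D the same way about M: A = M + 12.2·n = (7.049, 32.66), D = M − 12.2·n = (27.37, 19.15). Then |QD| = |D − Q| = 33.41.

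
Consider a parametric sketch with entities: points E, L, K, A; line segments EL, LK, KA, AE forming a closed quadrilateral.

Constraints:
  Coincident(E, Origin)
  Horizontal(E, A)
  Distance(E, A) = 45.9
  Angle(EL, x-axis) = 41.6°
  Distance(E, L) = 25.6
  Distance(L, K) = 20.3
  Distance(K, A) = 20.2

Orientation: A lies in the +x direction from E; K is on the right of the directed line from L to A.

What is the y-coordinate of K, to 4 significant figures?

-2.175

E is at the origin; E and A share the same y with |EA| = 45.9 and A in +x, so A = (45.9, 0). EL runs at 41.6° with |EL| = 25.6, so L = (19.14, 17.00). K is determined by |LK| = 20.3 and |KA| = 20.2 together: it lies at the intersection of circle(L, 20.3) and circle(A, 20.2). With |LA| = 31.70, the foot of the radical line on LA is 15.91 from L and the perpendicular offset is √(20.3² − 15.91²) = 12.60. Taking the right-of-LA solution: K = (25.82, -2.175).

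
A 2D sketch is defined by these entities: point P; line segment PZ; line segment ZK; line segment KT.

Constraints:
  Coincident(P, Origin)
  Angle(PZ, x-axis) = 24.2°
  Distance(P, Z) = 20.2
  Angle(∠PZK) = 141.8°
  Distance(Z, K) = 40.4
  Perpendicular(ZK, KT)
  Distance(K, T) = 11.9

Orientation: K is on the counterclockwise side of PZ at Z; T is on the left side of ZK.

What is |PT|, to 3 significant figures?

56.3

P is at the origin; PZ runs at 24.2° with length 20.2, so Z = 20.2·(cos 24.2°, sin 24.2°) = (18.4, 8.28). ∠PZK = 141.8°, so ZK runs at 24.2° + (180° − 141.8°) = 62.4° from the x-axis; with |ZK| = 40.4, K = Z + 40.4·(cos 62.4°, sin 62.4°) = (37.1, 44.1). ZK ⟂ KT; with |KT| = 11.9 on the left of ZK, T = K + 11.9·(-0.886, 0.463) = (26.6, 49.6). Then |PT| = |T − P| = 56.3.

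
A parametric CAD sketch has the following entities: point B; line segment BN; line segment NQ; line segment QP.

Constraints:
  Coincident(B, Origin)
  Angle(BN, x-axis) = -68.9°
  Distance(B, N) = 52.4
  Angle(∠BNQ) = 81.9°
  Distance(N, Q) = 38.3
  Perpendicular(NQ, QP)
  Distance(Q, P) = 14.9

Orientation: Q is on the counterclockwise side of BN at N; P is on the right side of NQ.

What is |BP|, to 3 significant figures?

73.6

B is at the origin; BN runs at -68.9° with length 52.4, so N = 52.4·(cos -68.9°, sin -68.9°) = (18.9, -48.9). ∠BNQ = 81.9°, so NQ runs at -68.9° + (180° − 81.9°) = 29.2° from the x-axis; with |NQ| = 38.3, Q = N + 38.3·(cos 29.2°, sin 29.2°) = (52.3, -30.2). NQ is perpendicular to QP; with |QP| = 14.9 on the right of NQ, P = Q + 14.9·(0.488, -0.873) = (59.6, -43.2). Then |BP| = |P − B| = 73.6.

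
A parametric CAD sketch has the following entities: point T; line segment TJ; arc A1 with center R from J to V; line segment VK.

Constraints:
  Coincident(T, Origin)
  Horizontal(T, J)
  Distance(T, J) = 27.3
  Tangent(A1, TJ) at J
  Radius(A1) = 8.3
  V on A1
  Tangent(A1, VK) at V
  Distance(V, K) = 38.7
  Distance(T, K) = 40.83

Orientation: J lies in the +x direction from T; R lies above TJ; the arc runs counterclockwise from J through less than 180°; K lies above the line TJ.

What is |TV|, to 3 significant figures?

35.9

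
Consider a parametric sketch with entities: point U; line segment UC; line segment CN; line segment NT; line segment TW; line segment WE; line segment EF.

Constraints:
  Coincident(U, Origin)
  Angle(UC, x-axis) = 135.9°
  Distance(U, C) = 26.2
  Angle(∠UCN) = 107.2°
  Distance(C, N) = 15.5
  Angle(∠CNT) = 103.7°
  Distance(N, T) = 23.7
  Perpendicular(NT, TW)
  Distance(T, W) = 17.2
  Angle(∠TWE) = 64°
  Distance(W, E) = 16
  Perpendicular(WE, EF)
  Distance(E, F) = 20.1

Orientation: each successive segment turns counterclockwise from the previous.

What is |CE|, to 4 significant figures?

13.87

U is at the origin; UC runs at 135.9° with length 26.2, so C = (-18.81, 18.23). ∠UCN = 107.2° gives CN at -151.3° from the x-axis; with |CN| = 15.5, N = (-32.41, 10.79). ∠CNT = 103.7° gives NT at -75.00° from the x-axis; with |NT| = 23.7, T = (-26.28, -12.10). The perpendicularity gives TW at right angles to NT, so TW runs at 15.00°; with |TW| = 17.2, W = (-9.663, -7.651). ∠TWE = 64.0° gives WE at 131.0° from the x-axis; with |WE| = 16.0, E = (-20.16, 4.424). Then |CE| = |E − C| = 13.87.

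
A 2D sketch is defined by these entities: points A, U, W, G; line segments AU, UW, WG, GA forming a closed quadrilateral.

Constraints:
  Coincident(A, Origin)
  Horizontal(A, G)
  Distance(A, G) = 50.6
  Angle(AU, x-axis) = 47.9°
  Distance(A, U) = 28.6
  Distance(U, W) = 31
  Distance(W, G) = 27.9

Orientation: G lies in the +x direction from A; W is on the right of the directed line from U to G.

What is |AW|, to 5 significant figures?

26.050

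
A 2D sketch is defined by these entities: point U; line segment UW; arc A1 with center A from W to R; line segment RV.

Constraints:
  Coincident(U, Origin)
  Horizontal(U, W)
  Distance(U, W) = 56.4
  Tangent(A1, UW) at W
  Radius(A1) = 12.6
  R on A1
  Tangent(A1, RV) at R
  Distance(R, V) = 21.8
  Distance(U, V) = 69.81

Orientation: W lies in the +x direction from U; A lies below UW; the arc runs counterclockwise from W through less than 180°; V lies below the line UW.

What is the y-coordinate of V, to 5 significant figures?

-37.667

U is at the origin; UW is horizontal with |UW| = 56.4 and W on the +x side, so W = (56.400, 0.0000). Tangency of A1 to UW means the radius AW is perpendicular to UW, so A = W + (0, -12.6) = (56.400, -12.600). Since AR ⟂ RV (tangency), |AV| = √(12.6² + 21.8²) = 25.179 regardless of where R sits on A1. So V lies on both circle(U, 69.81) and circle(A, 25.179); the below-UW intersection is V = (58.776, -37.667). R is the foot of the tangent from V: R = (46.135, -19.906).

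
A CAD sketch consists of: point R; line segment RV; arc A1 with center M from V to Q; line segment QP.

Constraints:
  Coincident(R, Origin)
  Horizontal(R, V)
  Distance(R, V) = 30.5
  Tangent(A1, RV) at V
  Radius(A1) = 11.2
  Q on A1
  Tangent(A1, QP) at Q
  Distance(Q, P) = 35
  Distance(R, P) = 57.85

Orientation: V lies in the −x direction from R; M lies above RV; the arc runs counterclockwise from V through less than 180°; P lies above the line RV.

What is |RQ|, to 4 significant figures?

25.13

R is at the origin; R and V share the same y with |RV| = 30.5 and V on the −x side, so V = (-30.50, 0.000). A1 meets RV tangentially, so MV is at right angles to RV, so M = V + (0, 11.2) = (-30.50, 11.20). Since MQ ⟂ QP (tangency), |MP| = √(11.2² + 35.0²) = 36.75 regardless of where Q sits on A1. So P lies on both circle(R, 57.85) and circle(M, 36.75); the above-RV intersection is P = (-32.44, 47.90). Q is the foot of the tangent from P: Q = (-20.03, 15.17).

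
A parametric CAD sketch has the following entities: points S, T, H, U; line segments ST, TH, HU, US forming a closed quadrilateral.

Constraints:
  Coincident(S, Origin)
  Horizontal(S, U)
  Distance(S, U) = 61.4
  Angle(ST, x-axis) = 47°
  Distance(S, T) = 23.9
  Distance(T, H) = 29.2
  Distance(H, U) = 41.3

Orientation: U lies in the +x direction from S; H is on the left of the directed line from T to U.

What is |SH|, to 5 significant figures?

52.902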